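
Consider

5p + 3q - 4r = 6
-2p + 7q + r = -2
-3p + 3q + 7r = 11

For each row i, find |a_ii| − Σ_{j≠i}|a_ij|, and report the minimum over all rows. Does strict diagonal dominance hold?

-2

row 1: |5| − (3+4) = -2
row 2: |7| − (2+1) = 4
row 3: |7| − (3+3) = 1
minimum over rows = -2 → not strictly diagonally dominant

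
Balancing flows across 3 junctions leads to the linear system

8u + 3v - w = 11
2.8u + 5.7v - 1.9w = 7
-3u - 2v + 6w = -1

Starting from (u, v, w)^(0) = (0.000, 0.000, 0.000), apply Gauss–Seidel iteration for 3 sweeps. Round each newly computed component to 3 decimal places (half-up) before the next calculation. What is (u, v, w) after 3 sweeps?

(1.151, 0.910, 0.712)

Iteration 1:
  u = (11 - (3)·0.000 - (-1)·0.000) / (8) = 1.375
  v = (7 - (2.8)·1.375 - (-1.9)·0.000) / (5.7) = 0.553
  w = (-1 - (-3)·1.375 - (-2)·0.553) / (6) = 0.705
Iteration 2:
  u = (11 - (3)·0.553 - (-1)·0.705) / (8) = 1.256
  v = (7 - (2.8)·1.256 - (-1.9)·0.705) / (5.7) = 0.846
  w = (-1 - (-3)·1.256 - (-2)·0.846) / (6) = 0.743
Iteration 3:
  u = (11 - (3)·0.846 - (-1)·0.743) / (8) = 1.151
  v = (7 - (2.8)·1.151 - (-1.9)·0.743) / (5.7) = 0.910
  w = (-1 - (-3)·1.151 - (-2)·0.910) / (6) = 0.712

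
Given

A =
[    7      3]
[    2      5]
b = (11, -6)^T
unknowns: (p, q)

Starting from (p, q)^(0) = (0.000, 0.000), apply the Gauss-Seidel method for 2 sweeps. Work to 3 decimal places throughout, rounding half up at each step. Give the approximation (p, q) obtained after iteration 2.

(2.355, -2.142)

Iteration 1:
  p = (11 - (3)·0.000) / (7) = 1.571
  q = (-6 - (2)·1.571) / (5) = -1.828
Iteration 2:
  p = (11 - (3)·-1.828) / (7) = 2.355
  q = (-6 - (2)·2.355) / (5) = -2.142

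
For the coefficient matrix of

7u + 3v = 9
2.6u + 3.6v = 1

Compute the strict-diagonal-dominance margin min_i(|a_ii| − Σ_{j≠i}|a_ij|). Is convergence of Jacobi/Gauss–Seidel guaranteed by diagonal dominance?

1

row 1: |7| − (3) = 4
row 2: |3.6| − (2.6) = 1
minimum over rows = 1 → strictly diagonally dominant (convergence guaranteed)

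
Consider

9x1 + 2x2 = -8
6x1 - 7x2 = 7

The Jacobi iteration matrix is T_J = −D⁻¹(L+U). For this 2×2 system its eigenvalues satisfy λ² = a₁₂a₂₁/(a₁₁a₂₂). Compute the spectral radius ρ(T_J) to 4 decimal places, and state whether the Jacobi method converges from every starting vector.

0.4364

a₁₂a₂₁/(a₁₁a₂₂) = (2)·(6) / ((9)·(-7)) = -0.190476
ρ = √|-0.190476| = √0.190476 = 0.4364
ρ < 1, so Jacobi converges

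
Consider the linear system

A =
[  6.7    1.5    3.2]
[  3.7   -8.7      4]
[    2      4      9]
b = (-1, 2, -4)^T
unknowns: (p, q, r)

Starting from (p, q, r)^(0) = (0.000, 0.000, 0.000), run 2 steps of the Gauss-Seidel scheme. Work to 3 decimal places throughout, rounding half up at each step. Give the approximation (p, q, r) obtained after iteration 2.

Iteration 1:
  p = (-1 - (1.5)·0.000 - (3.2)·0.000) / (6.7) = -0.149
  q = (2 - (3.7)·-0.149 - (4)·0.000) / (-8.7) = -0.293
  r = (-4 - (2)·-0.149 - (4)·-0.293) / (9) = -0.281
Iteration 2:
  p = (-1 - (1.5)·-0.293 - (3.2)·-0.281) / (6.7) = 0.051
  q = (2 - (3.7)·0.051 - (4)·-0.281) / (-8.7) = -0.337
  r = (-4 - (2)·0.051 - (4)·-0.337) / (9) = -0.306

(0.051, -0.337, -0.306)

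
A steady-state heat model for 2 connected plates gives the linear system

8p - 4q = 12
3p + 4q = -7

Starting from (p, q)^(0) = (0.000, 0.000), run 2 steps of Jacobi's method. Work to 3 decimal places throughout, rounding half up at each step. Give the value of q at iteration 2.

Iteration 1:
  p = (12 - (-4)·0.000) / (8) = 1.500
  q = (-7 - (3)·0.000) / (4) = -1.750
Iteration 2:
  p = (12 - (-4)·-1.750) / (8) = 0.625
  q = (-7 - (3)·1.500) / (4) = -2.875

-2.875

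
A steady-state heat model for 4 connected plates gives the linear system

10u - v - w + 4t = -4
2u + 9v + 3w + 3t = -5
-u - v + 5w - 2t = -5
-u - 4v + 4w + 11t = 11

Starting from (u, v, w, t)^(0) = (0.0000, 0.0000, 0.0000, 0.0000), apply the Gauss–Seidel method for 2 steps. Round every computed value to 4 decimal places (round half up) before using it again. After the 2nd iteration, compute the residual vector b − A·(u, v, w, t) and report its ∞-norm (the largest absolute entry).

1.1196

Iteration 1:
  u = (-4 - (-1)·0.0000 - (-1)·0.0000 - (4)·0.0000) / (10) = -0.4000
  v = (-5 - (2)·-0.4000 - (3)·0.0000 - (3)·0.0000) / (9) = -0.4667
  w = (-5 - (-1)·-0.4000 - (-1)·-0.4667 - (-2)·0.0000) / (5) = -1.1733
  t = (11 - (-1)·-0.4000 - (-4)·-0.4667 - (4)·-1.1733) / (11) = 1.2206
Iteration 2:
  u = (-4 - (-1)·-0.4667 - (-1)·-1.1733 - (4)·1.2206) / (10) = -1.0522
  v = (-5 - (2)·-1.0522 - (3)·-1.1733 - (3)·1.2206) / (9) = -0.3375
  w = (-5 - (-1)·-1.0522 - (-1)·-0.3375 - (-2)·1.2206) / (5) = -0.7897
  t = (11 - (-1)·-1.0522 - (-4)·-0.3375 - (4)·-0.7897) / (11) = 1.0688
Residual b − A·x = (1.1196, -0.6954, -0.3036, -0.0002); ∞-norm = 1.1196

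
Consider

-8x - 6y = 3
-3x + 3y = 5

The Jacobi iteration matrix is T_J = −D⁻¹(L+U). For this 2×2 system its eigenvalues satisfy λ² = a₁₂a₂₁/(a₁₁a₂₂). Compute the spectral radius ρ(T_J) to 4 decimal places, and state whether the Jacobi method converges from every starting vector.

a₁₂a₂₁/(a₁₁a₂₂) = (-6)·(-3) / ((-8)·(3)) = -0.750000
ρ = √|-0.750000| = √0.750000 = 0.8660
ρ < 1, so Jacobi converges

0.8660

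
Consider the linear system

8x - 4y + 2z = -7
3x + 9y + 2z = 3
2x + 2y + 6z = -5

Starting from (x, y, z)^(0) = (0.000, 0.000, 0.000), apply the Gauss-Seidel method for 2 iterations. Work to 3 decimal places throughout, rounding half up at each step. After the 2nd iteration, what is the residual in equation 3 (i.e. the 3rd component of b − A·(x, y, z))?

0.002

Iteration 1:
  x = (-7 - (-4)·0.000 - (2)·0.000) / (8) = -0.875
  y = (3 - (3)·-0.875 - (2)·0.000) / (9) = 0.625
  z = (-5 - (2)·-0.875 - (2)·0.625) / (6) = -0.750
Iteration 2:
  x = (-7 - (-4)·0.625 - (2)·-0.750) / (8) = -0.375
  y = (3 - (3)·-0.375 - (2)·-0.750) / (9) = 0.625
  z = (-5 - (2)·-0.375 - (2)·0.625) / (6) = -0.917
Residual b − A·x = (0.334, 0.334, 0.002)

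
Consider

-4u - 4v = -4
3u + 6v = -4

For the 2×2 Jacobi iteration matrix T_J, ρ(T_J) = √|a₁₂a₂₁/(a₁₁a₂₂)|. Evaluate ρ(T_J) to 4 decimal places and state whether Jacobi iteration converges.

0.7071

a₁₂a₂₁/(a₁₁a₂₂) = (-4)·(3) / ((-4)·(6)) = 0.500000
ρ = √|0.500000| = √0.500000 = 0.7071
ρ < 1, so Jacobi converges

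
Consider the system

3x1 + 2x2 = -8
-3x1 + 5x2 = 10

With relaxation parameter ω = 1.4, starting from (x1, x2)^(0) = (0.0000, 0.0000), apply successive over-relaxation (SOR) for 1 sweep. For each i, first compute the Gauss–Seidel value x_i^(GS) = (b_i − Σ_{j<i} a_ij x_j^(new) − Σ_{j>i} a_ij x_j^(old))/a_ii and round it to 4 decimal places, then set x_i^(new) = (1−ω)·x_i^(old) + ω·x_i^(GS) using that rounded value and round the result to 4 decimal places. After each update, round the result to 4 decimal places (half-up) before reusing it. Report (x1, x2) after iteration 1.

(-3.7334, -0.3360)

Iteration 1:
  x1: GS value = (-8 - (2)·0.0000) / (3) = -2.6667;  x1 ← (1−ω)·0.0000 + ω·-2.6667 = -3.7334
  x2: GS value = (10 - (-3)·-3.7334) / (5) = -0.2400;  x2 ← (1−ω)·0.0000 + ω·-0.2400 = -0.3360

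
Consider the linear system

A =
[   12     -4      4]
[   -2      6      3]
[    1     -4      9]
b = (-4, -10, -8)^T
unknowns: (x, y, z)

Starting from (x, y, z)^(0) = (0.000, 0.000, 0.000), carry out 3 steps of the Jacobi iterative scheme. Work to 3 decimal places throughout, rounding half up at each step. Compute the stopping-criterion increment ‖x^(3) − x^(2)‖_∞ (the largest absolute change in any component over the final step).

0.346

Iteration 1:
  x = (-4 - (-4)·0.000 - (4)·0.000) / (12) = -0.333
  y = (-10 - (-2)·0.000 - (3)·0.000) / (6) = -1.667
  z = (-8 - (1)·0.000 - (-4)·0.000) / (9) = -0.889
Iteration 2:
  x = (-4 - (-4)·-1.667 - (4)·-0.889) / (12) = -0.593
  y = (-10 - (-2)·-0.333 - (3)·-0.889) / (6) = -1.333
  z = (-8 - (1)·-0.333 - (-4)·-1.667) / (9) = -1.593
Iteration 3:
  x = (-4 - (-4)·-1.333 - (4)·-1.593) / (12) = -0.247
  y = (-10 - (-2)·-0.593 - (3)·-1.593) / (6) = -1.068
  z = (-8 - (1)·-0.593 - (-4)·-1.333) / (9) = -1.415
Change: (0.346, 0.265, 0.178) → max |·| = 0.346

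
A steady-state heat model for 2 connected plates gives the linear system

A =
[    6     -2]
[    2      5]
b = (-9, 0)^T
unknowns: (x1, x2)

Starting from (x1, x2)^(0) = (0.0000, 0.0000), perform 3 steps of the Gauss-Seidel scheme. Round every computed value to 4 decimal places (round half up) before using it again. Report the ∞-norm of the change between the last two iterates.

0.0267

Iteration 1:
  x1 = (-9 - (-2)·0.0000) / (6) = -1.5000
  x2 = (0 - (2)·-1.5000) / (5) = 0.6000
Iteration 2:
  x1 = (-9 - (-2)·0.6000) / (6) = -1.3000
  x2 = (0 - (2)·-1.3000) / (5) = 0.5200
Iteration 3:
  x1 = (-9 - (-2)·0.5200) / (6) = -1.3267
  x2 = (0 - (2)·-1.3267) / (5) = 0.5307
Change: (-0.0267, 0.0107) → max |·| = 0.0267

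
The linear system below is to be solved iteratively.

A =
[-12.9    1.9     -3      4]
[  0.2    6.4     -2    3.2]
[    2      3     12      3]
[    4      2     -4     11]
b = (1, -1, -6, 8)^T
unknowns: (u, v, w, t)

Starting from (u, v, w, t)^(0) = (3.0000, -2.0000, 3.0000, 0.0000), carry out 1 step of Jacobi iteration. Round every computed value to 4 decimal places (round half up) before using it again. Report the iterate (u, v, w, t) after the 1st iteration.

(-1.0698, 0.6875, -0.5000, 1.0909)

Iteration 1:
  u = (1 - (1.9)·-2.0000 - (-3)·3.0000 - (4)·0.0000) / (-12.9) = -1.0698
  v = (-1 - (0.2)·3.0000 - (-2)·3.0000 - (3.2)·0.0000) / (6.4) = 0.6875
  w = (-6 - (2)·3.0000 - (3)·-2.0000 - (3)·0.0000) / (12) = -0.5000
  t = (8 - (4)·3.0000 - (2)·-2.0000 - (-4)·3.0000) / (11) = 1.0909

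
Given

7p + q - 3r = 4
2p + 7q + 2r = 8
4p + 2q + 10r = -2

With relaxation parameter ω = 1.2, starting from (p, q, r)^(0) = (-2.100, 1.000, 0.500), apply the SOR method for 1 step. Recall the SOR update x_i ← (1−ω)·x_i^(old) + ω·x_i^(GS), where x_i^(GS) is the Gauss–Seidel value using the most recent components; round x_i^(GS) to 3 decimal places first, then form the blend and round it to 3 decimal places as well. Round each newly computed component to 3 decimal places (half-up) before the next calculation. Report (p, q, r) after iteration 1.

Iteration 1:
  p: GS value = (4 - (1)·1.000 - (-3)·0.500) / (7) = 0.643;  p ← (1−ω)·-2.100 + ω·0.643 = 1.192
  q: GS value = (8 - (2)·1.192 - (2)·0.500) / (7) = 0.659;  q ← (1−ω)·1.000 + ω·0.659 = 0.591
  r: GS value = (-2 - (4)·1.192 - (2)·0.591) / (10) = -0.795;  r ← (1−ω)·0.500 + ω·-0.795 = -1.054

(1.192, 0.591, -1.054)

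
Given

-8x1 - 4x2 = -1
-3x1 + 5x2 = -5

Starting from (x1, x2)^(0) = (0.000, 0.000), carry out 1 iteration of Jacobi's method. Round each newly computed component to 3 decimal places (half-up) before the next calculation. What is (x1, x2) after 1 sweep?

(0.125, -1.000)

Iteration 1:
  x1 = (-1 - (-4)·0.000) / (-8) = 0.125
  x2 = (-5 - (-3)·0.000) / (5) = -1.000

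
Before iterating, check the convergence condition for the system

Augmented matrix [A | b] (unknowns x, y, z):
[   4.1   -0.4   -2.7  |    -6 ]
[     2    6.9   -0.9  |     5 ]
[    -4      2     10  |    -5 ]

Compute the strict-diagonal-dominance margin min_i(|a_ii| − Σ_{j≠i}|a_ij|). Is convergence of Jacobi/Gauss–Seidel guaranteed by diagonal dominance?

1

row 1: |4.1| − (0.4+2.7) = 1
row 2: |6.9| − (2+0.9) = 4
row 3: |10| − (4+2) = 4
minimum over rows = 1 → strictly diagonally dominant (convergence guaranteed)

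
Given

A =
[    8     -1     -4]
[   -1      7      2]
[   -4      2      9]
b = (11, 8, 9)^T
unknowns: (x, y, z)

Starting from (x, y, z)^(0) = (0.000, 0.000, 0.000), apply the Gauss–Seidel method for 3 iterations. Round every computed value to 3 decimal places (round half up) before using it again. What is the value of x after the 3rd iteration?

2.379

Iteration 1:
  x = (11 - (-1)·0.000 - (-4)·0.000) / (8) = 1.375
  y = (8 - (-1)·1.375 - (2)·0.000) / (7) = 1.339
  z = (9 - (-4)·1.375 - (2)·1.339) / (9) = 1.314
Iteration 2:
  x = (11 - (-1)·1.339 - (-4)·1.314) / (8) = 2.199
  y = (8 - (-1)·2.199 - (2)·1.314) / (7) = 1.082
  z = (9 - (-4)·2.199 - (2)·1.082) / (9) = 1.737
Iteration 3:
  x = (11 - (-1)·1.082 - (-4)·1.737) / (8) = 2.379
  y = (8 - (-1)·2.379 - (2)·1.737) / (7) = 0.986
  z = (9 - (-4)·2.379 - (2)·0.986) / (9) = 1.838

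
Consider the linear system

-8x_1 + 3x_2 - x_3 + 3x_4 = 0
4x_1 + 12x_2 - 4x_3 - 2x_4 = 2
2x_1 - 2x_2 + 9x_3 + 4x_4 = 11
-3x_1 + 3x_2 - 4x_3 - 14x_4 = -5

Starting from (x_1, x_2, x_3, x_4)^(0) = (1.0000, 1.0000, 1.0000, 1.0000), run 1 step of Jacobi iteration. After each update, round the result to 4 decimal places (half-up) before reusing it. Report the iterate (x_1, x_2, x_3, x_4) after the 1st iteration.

Iteration 1:
  x_1 = (0 - (3)·1.0000 - (-1)·1.0000 - (3)·1.0000) / (-8) = 0.6250
  x_2 = (2 - (4)·1.0000 - (-4)·1.0000 - (-2)·1.0000) / (12) = 0.3333
  x_3 = (11 - (2)·1.0000 - (-2)·1.0000 - (4)·1.0000) / (9) = 0.7778
  x_4 = (-5 - (-3)·1.0000 - (3)·1.0000 - (-4)·1.0000) / (-14) = 0.0714

(0.6250, 0.3333, 0.7778, 0.0714)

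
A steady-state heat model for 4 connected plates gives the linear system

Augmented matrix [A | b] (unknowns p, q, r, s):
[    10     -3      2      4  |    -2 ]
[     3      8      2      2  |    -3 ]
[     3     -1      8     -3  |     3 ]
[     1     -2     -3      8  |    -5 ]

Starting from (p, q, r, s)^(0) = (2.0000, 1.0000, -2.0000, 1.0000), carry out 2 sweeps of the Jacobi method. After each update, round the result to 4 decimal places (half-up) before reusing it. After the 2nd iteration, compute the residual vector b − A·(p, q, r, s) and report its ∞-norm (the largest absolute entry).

2.5843

Iteration 1:
  p = (-2 - (-3)·1.0000 - (2)·-2.0000 - (4)·1.0000) / (10) = 0.1000
  q = (-3 - (3)·2.0000 - (2)·-2.0000 - (2)·1.0000) / (8) = -0.8750
  r = (3 - (3)·2.0000 - (-1)·1.0000 - (-3)·1.0000) / (8) = 0.1250
  s = (-5 - (1)·2.0000 - (-2)·1.0000 - (-3)·-2.0000) / (8) = -1.3750
Iteration 2:
  p = (-2 - (-3)·-0.8750 - (2)·0.1250 - (4)·-1.3750) / (10) = 0.0625
  q = (-3 - (3)·0.1000 - (2)·0.1250 - (2)·-1.3750) / (8) = -0.1000
  r = (3 - (3)·0.1000 - (-1)·-0.8750 - (-3)·-1.3750) / (8) = -0.2875
  s = (-5 - (1)·0.1000 - (-2)·-0.8750 - (-3)·0.1250) / (8) = -0.8094
Residual b − A·x = (0.8876, -0.1937, 2.5843, 0.3502); ∞-norm = 2.5843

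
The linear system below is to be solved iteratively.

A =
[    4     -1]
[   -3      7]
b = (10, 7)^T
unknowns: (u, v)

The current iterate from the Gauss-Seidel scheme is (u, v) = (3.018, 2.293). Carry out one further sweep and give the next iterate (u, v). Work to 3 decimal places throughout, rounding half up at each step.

(3.073, 2.317)

One sweep:
  u = (10 - (-1)·2.293) / (4) = 3.073
  v = (7 - (-3)·3.073) / (7) = 2.317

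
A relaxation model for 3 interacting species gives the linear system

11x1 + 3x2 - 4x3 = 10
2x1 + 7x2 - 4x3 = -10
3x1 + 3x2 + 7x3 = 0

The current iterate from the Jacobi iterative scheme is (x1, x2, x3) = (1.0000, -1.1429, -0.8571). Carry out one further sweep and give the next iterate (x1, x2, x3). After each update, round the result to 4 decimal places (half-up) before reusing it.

One sweep:
  x1 = (10 - (3)·-1.1429 - (-4)·-0.8571) / (11) = 0.9091
  x2 = (-10 - (2)·1.0000 - (-4)·-0.8571) / (7) = -2.2041
  x3 = (0 - (3)·1.0000 - (3)·-1.1429) / (7) = 0.0612

(0.9091, -2.2041, 0.0612)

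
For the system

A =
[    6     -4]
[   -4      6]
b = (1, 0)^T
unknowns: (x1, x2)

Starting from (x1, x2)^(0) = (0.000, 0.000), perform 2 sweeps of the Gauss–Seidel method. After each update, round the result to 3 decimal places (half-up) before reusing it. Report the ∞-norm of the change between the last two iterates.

Iteration 1:
  x1 = (1 - (-4)·0.000) / (6) = 0.167
  x2 = (0 - (-4)·0.167) / (6) = 0.111
Iteration 2:
  x1 = (1 - (-4)·0.111) / (6) = 0.241
  x2 = (0 - (-4)·0.241) / (6) = 0.161
Change: (0.074, 0.050) → max |·| = 0.074

0.074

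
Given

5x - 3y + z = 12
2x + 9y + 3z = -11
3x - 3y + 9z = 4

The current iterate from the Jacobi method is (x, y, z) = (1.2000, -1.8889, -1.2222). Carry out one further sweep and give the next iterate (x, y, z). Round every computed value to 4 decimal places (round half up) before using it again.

(1.5111, -1.0815, -0.5852)

One sweep:
  x = (12 - (-3)·-1.8889 - (1)·-1.2222) / (5) = 1.5111
  y = (-11 - (2)·1.2000 - (3)·-1.2222) / (9) = -1.0815
  z = (4 - (3)·1.2000 - (-3)·-1.8889) / (9) = -0.5852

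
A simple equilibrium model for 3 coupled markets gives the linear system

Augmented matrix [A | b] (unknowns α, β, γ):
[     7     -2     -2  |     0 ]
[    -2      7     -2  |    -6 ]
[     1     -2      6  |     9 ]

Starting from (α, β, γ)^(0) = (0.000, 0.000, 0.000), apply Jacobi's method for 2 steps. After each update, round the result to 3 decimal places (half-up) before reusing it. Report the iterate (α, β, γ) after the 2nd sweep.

Iteration 1:
  α = (0 - (-2)·0.000 - (-2)·0.000) / (7) = 0.000
  β = (-6 - (-2)·0.000 - (-2)·0.000) / (7) = -0.857
  γ = (9 - (1)·0.000 - (-2)·0.000) / (6) = 1.500
Iteration 2:
  α = (0 - (-2)·-0.857 - (-2)·1.500) / (7) = 0.184
  β = (-6 - (-2)·0.000 - (-2)·1.500) / (7) = -0.429
  γ = (9 - (1)·0.000 - (-2)·-0.857) / (6) = 1.214

(0.184, -0.429, 1.214)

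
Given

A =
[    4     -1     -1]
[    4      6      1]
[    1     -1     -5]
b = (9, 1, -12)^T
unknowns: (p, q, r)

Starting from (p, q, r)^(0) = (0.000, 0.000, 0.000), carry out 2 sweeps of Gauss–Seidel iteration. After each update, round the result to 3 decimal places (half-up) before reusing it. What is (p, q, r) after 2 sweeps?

Iteration 1:
  p = (9 - (-1)·0.000 - (-1)·0.000) / (4) = 2.250
  q = (1 - (4)·2.250 - (1)·0.000) / (6) = -1.333
  r = (-12 - (1)·2.250 - (-1)·-1.333) / (-5) = 3.117
Iteration 2:
  p = (9 - (-1)·-1.333 - (-1)·3.117) / (4) = 2.696
  q = (1 - (4)·2.696 - (1)·3.117) / (6) = -2.150
  r = (-12 - (1)·2.696 - (-1)·-2.150) / (-5) = 3.369

(2.696, -2.150, 3.369)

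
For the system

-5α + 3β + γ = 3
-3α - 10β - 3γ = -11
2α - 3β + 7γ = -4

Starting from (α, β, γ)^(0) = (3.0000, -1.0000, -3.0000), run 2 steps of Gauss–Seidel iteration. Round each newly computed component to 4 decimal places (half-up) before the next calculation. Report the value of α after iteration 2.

1.1303

Iteration 1:
  α = (3 - (3)·-1.0000 - (1)·-3.0000) / (-5) = -1.8000
  β = (-11 - (-3)·-1.8000 - (-3)·-3.0000) / (-10) = 2.5400
  γ = (-4 - (2)·-1.8000 - (-3)·2.5400) / (7) = 1.0314
Iteration 2:
  α = (3 - (3)·2.5400 - (1)·1.0314) / (-5) = 1.1303
  β = (-11 - (-3)·1.1303 - (-3)·1.0314) / (-10) = 0.4515
  γ = (-4 - (2)·1.1303 - (-3)·0.4515) / (7) = -0.7009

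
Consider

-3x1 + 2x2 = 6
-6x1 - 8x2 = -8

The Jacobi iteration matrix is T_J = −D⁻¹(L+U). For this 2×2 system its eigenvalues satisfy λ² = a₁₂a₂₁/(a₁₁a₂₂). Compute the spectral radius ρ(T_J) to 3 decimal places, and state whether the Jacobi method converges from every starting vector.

0.707

a₁₂a₂₁/(a₁₁a₂₂) = (2)·(-6) / ((-3)·(-8)) = -0.500000
ρ = √|-0.500000| = √0.500000 = 0.707
ρ < 1, so Jacobi converges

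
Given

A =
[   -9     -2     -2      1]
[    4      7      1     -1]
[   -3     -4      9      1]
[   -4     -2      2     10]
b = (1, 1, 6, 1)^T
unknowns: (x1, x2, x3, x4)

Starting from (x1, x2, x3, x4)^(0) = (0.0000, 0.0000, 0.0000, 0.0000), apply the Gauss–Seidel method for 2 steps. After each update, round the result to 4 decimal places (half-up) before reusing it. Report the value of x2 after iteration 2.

Iteration 1:
  x1 = (1 - (-2)·0.0000 - (-2)·0.0000 - (1)·0.0000) / (-9) = -0.1111
  x2 = (1 - (4)·-0.1111 - (1)·0.0000 - (-1)·0.0000) / (7) = 0.2063
  x3 = (6 - (-3)·-0.1111 - (-4)·0.2063 - (1)·0.0000) / (9) = 0.7213
  x4 = (1 - (-4)·-0.1111 - (-2)·0.2063 - (2)·0.7213) / (10) = -0.0474
Iteration 2:
  x1 = (1 - (-2)·0.2063 - (-2)·0.7213 - (1)·-0.0474) / (-9) = -0.3225
  x2 = (1 - (4)·-0.3225 - (1)·0.7213 - (-1)·-0.0474) / (7) = 0.2173
  x3 = (6 - (-3)·-0.3225 - (-4)·0.2173 - (1)·-0.0474) / (9) = 0.6610
  x4 = (1 - (-4)·-0.3225 - (-2)·0.2173 - (2)·0.6610) / (10) = -0.1177

0.2173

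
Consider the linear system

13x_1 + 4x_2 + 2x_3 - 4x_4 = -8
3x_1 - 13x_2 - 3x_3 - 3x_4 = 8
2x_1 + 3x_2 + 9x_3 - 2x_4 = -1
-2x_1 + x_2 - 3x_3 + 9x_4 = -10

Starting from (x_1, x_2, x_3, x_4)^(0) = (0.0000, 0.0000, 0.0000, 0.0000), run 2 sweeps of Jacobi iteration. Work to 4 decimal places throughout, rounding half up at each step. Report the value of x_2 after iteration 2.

-0.4754

Iteration 1:
  x_1 = (-8 - (4)·0.0000 - (2)·0.0000 - (-4)·0.0000) / (13) = -0.6154
  x_2 = (8 - (3)·0.0000 - (-3)·0.0000 - (-3)·0.0000) / (-13) = -0.6154
  x_3 = (-1 - (2)·0.0000 - (3)·0.0000 - (-2)·0.0000) / (9) = -0.1111
  x_4 = (-10 - (-2)·0.0000 - (1)·0.0000 - (-3)·0.0000) / (9) = -1.1111
Iteration 2:
  x_1 = (-8 - (4)·-0.6154 - (2)·-0.1111 - (-4)·-1.1111) / (13) = -0.7508
  x_2 = (8 - (3)·-0.6154 - (-3)·-0.1111 - (-3)·-1.1111) / (-13) = -0.4754
  x_3 = (-1 - (2)·-0.6154 - (3)·-0.6154 - (-2)·-1.1111) / (9) = -0.0161
  x_4 = (-10 - (-2)·-0.6154 - (1)·-0.6154 - (-3)·-0.1111) / (9) = -1.2165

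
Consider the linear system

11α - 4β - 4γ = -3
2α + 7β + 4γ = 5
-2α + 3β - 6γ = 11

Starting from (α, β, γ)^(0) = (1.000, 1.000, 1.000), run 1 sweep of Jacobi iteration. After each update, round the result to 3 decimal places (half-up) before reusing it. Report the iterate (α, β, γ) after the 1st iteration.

Iteration 1:
  α = (-3 - (-4)·1.000 - (-4)·1.000) / (11) = 0.455
  β = (5 - (2)·1.000 - (4)·1.000) / (7) = -0.143
  γ = (11 - (-2)·1.000 - (3)·1.000) / (-6) = -1.667

(0.455, -0.143, -1.667)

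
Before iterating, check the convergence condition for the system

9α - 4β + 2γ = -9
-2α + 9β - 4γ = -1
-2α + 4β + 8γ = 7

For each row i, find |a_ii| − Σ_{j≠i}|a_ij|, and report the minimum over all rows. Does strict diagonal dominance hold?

row 1: |9| − (4+2) = 3
row 2: |9| − (2+4) = 3
row 3: |8| − (2+4) = 2
minimum over rows = 2 → strictly diagonally dominant (convergence guaranteed)

2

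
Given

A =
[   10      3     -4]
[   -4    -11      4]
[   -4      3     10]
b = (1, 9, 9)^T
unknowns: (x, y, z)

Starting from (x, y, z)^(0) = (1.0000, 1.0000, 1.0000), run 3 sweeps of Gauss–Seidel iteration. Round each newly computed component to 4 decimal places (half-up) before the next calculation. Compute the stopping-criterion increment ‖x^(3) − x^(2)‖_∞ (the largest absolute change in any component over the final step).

0.1394

Iteration 1:
  x = (1 - (3)·1.0000 - (-4)·1.0000) / (10) = 0.2000
  y = (9 - (-4)·0.2000 - (4)·1.0000) / (-11) = -0.5273
  z = (9 - (-4)·0.2000 - (3)·-0.5273) / (10) = 1.1382
Iteration 2:
  x = (1 - (3)·-0.5273 - (-4)·1.1382) / (10) = 0.7135
  y = (9 - (-4)·0.7135 - (4)·1.1382) / (-11) = -0.6637
  z = (9 - (-4)·0.7135 - (3)·-0.6637) / (10) = 1.3845
Iteration 3:
  x = (1 - (3)·-0.6637 - (-4)·1.3845) / (10) = 0.8529
  y = (9 - (-4)·0.8529 - (4)·1.3845) / (-11) = -0.6249
  z = (9 - (-4)·0.8529 - (3)·-0.6249) / (10) = 1.4286
Change: (0.1394, 0.0388, 0.0441) → max |·| = 0.1394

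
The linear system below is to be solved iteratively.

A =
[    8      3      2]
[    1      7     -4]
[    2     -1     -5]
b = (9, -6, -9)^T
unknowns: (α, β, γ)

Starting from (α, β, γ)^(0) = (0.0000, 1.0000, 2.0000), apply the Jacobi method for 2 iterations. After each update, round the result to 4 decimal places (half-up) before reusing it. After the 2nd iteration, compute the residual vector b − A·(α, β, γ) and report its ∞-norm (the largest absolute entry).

Iteration 1:
  α = (9 - (3)·1.0000 - (2)·2.0000) / (8) = 0.2500
  β = (-6 - (1)·0.0000 - (-4)·2.0000) / (7) = 0.2857
  γ = (-9 - (2)·0.0000 - (-1)·1.0000) / (-5) = 1.6000
Iteration 2:
  α = (9 - (3)·0.2857 - (2)·1.6000) / (8) = 0.6179
  β = (-6 - (1)·0.2500 - (-4)·1.6000) / (7) = 0.0214
  γ = (-9 - (2)·0.2500 - (-1)·0.2857) / (-5) = 1.8429
Residual b − A·x = (0.3068, 0.6039, -0.9999); ∞-norm = 0.9999

0.9999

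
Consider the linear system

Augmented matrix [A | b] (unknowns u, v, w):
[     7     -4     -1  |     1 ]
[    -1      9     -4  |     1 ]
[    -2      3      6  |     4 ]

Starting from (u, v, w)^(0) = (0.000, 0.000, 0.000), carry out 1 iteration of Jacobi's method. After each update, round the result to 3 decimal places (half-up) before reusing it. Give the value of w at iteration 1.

Iteration 1:
  u = (1 - (-4)·0.000 - (-1)·0.000) / (7) = 0.143
  v = (1 - (-1)·0.000 - (-4)·0.000) / (9) = 0.111
  w = (4 - (-2)·0.000 - (3)·0.000) / (6) = 0.667

0.667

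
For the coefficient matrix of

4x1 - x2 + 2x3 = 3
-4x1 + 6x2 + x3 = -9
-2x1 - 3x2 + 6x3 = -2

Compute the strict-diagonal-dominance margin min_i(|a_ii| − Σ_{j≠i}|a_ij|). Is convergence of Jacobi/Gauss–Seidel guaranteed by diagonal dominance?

1

row 1: |4| − (1+2) = 1
row 2: |6| − (4+1) = 1
row 3: |6| − (2+3) = 1
minimum over rows = 1 → strictly diagonally dominant (convergence guaranteed)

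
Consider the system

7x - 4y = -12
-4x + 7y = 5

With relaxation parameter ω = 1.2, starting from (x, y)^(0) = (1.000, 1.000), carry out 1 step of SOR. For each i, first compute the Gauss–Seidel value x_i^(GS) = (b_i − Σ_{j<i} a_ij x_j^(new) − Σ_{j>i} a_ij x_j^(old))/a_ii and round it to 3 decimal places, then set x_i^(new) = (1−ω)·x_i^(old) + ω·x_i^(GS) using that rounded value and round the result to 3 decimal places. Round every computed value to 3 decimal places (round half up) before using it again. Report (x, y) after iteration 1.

Iteration 1:
  x: GS value = (-12 - (-4)·1.000) / (7) = -1.143;  x ← (1−ω)·1.000 + ω·-1.143 = -1.572
  y: GS value = (5 - (-4)·-1.572) / (7) = -0.184;  y ← (1−ω)·1.000 + ω·-0.184 = -0.421

(-1.572, -0.421)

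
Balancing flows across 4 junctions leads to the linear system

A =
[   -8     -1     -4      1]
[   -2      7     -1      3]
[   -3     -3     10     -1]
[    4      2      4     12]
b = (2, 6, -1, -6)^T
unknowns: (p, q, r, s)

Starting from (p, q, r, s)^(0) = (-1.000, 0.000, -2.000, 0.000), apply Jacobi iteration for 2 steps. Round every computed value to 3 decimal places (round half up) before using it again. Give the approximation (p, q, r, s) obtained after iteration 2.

(-0.023, 0.800, 0.261, -0.664)

Iteration 1:
  p = (2 - (-1)·0.000 - (-4)·-2.000 - (1)·0.000) / (-8) = 0.750
  q = (6 - (-2)·-1.000 - (-1)·-2.000 - (3)·0.000) / (7) = 0.286
  r = (-1 - (-3)·-1.000 - (-3)·0.000 - (-1)·0.000) / (10) = -0.400
  s = (-6 - (4)·-1.000 - (2)·0.000 - (4)·-2.000) / (12) = 0.500
Iteration 2:
  p = (2 - (-1)·0.286 - (-4)·-0.400 - (1)·0.500) / (-8) = -0.023
  q = (6 - (-2)·0.750 - (-1)·-0.400 - (3)·0.500) / (7) = 0.800
  r = (-1 - (-3)·0.750 - (-3)·0.286 - (-1)·0.500) / (10) = 0.261
  s = (-6 - (4)·0.750 - (2)·0.286 - (4)·-0.400) / (12) = -0.664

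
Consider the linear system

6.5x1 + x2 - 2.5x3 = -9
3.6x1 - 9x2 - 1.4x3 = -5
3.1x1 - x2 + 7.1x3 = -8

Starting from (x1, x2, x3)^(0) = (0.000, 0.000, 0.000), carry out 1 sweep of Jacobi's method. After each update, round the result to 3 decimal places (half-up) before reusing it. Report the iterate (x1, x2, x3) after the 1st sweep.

(-1.385, 0.556, -1.127)

Iteration 1:
  x1 = (-9 - (1)·0.000 - (-2.5)·0.000) / (6.5) = -1.385
  x2 = (-5 - (3.6)·0.000 - (-1.4)·0.000) / (-9) = 0.556
  x3 = (-8 - (3.1)·0.000 - (-1)·0.000) / (7.1) = -1.127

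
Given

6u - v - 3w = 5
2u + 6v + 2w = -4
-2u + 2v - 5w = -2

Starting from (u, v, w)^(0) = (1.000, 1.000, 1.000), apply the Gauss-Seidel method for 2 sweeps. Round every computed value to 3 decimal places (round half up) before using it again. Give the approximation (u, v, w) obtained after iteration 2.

Iteration 1:
  u = (5 - (-1)·1.000 - (-3)·1.000) / (6) = 1.500
  v = (-4 - (2)·1.500 - (2)·1.000) / (6) = -1.500
  w = (-2 - (-2)·1.500 - (2)·-1.500) / (-5) = -0.800
Iteration 2:
  u = (5 - (-1)·-1.500 - (-3)·-0.800) / (6) = 0.183
  v = (-4 - (2)·0.183 - (2)·-0.800) / (6) = -0.461
  w = (-2 - (-2)·0.183 - (2)·-0.461) / (-5) = 0.142

(0.183, -0.461, 0.142)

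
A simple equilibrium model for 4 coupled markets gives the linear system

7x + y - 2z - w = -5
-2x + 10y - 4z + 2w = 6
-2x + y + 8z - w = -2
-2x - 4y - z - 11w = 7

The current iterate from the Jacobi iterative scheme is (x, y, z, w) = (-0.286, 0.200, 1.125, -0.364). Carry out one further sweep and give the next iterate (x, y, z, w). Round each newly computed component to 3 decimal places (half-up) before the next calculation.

One sweep:
  x = (-5 - (1)·0.200 - (-2)·1.125 - (-1)·-0.364) / (7) = -0.473
  y = (6 - (-2)·-0.286 - (-4)·1.125 - (2)·-0.364) / (10) = 1.066
  z = (-2 - (-2)·-0.286 - (1)·0.200 - (-1)·-0.364) / (8) = -0.392
  w = (7 - (-2)·-0.286 - (-4)·0.200 - (-1)·1.125) / (-11) = -0.759

(-0.473, 1.066, -0.392, -0.759)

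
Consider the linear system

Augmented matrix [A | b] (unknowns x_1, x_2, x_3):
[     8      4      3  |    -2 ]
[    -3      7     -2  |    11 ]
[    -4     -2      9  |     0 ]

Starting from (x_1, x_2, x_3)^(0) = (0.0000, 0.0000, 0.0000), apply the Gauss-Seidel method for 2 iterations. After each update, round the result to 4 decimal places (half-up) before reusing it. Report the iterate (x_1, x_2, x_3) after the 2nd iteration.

(-1.0625, 1.1773, -0.2106)

Iteration 1:
  x_1 = (-2 - (4)·0.0000 - (3)·0.0000) / (8) = -0.2500
  x_2 = (11 - (-3)·-0.2500 - (-2)·0.0000) / (7) = 1.4643
  x_3 = (0 - (-4)·-0.2500 - (-2)·1.4643) / (9) = 0.2143
Iteration 2:
  x_1 = (-2 - (4)·1.4643 - (3)·0.2143) / (8) = -1.0625
  x_2 = (11 - (-3)·-1.0625 - (-2)·0.2143) / (7) = 1.1773
  x_3 = (0 - (-4)·-1.0625 - (-2)·1.1773) / (9) = -0.2106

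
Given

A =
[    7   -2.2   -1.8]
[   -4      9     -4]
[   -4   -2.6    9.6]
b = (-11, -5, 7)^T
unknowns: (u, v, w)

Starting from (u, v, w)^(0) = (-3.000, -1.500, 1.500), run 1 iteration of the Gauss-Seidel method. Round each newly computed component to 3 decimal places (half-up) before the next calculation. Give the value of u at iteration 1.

Iteration 1:
  u = (-11 - (-2.2)·-1.500 - (-1.8)·1.500) / (7) = -1.657
  v = (-5 - (-4)·-1.657 - (-4)·1.500) / (9) = -0.625
  w = (7 - (-4)·-1.657 - (-2.6)·-0.625) / (9.6) = -0.131

-1.657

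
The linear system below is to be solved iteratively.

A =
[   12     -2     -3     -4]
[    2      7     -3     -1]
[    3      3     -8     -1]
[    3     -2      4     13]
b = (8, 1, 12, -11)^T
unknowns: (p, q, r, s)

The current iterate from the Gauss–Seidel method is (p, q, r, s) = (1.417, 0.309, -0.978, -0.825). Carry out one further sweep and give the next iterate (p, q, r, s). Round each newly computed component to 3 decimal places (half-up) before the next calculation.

(0.199, -0.451, -1.491, -0.503)

One sweep:
  p = (8 - (-2)·0.309 - (-3)·-0.978 - (-4)·-0.825) / (12) = 0.199
  q = (1 - (2)·0.199 - (-3)·-0.978 - (-1)·-0.825) / (7) = -0.451
  r = (12 - (3)·0.199 - (3)·-0.451 - (-1)·-0.825) / (-8) = -1.491
  s = (-11 - (3)·0.199 - (-2)·-0.451 - (4)·-1.491) / (13) = -0.503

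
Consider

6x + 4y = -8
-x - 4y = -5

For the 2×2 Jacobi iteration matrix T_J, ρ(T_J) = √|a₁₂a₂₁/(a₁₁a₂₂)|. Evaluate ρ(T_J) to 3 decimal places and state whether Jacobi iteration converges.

a₁₂a₂₁/(a₁₁a₂₂) = (4)·(-1) / ((6)·(-4)) = 0.166667
ρ = √|0.166667| = √0.166667 = 0.408
ρ < 1, so Jacobi converges

0.408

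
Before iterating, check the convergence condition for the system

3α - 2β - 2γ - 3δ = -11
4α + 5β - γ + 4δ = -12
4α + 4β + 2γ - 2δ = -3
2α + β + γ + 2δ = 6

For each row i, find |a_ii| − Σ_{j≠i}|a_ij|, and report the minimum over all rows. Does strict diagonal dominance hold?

-8

row 1: |3| − (2+2+3) = -4
row 2: |5| − (4+1+4) = -4
row 3: |2| − (4+4+2) = -8
row 4: |2| − (2+1+1) = -2
minimum over rows = -8 → not strictly diagonally dominant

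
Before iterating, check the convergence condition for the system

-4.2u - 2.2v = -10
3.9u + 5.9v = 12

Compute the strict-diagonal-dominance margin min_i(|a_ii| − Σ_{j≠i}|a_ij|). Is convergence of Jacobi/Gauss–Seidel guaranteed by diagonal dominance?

2

row 1: |-4.2| − (2.2) = 2
row 2: |5.9| − (3.9) = 2
minimum over rows = 2 → strictly diagonally dominant (convergence guaranteed)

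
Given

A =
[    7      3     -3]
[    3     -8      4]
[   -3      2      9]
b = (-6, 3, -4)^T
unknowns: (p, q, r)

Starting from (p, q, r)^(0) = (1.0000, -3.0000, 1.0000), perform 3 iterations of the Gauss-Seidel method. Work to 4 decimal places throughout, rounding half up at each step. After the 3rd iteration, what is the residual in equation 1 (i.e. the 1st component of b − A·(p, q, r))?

Iteration 1:
  p = (-6 - (3)·-3.0000 - (-3)·1.0000) / (7) = 0.8571
  q = (3 - (3)·0.8571 - (4)·1.0000) / (-8) = 0.4464
  r = (-4 - (-3)·0.8571 - (2)·0.4464) / (9) = -0.2579
Iteration 2:
  p = (-6 - (3)·0.4464 - (-3)·-0.2579) / (7) = -1.1590
  q = (3 - (3)·-1.1590 - (4)·-0.2579) / (-8) = -0.9386
  r = (-4 - (-3)·-1.1590 - (2)·-0.9386) / (9) = -0.6222
Iteration 3:
  p = (-6 - (3)·-0.9386 - (-3)·-0.6222) / (7) = -0.7215
  q = (3 - (3)·-0.7215 - (4)·-0.6222) / (-8) = -0.9567
  r = (-4 - (-3)·-0.7215 - (2)·-0.9567) / (9) = -0.4723
Residual b − A·x = (0.5037, -0.5999, -0.0004)

0.5037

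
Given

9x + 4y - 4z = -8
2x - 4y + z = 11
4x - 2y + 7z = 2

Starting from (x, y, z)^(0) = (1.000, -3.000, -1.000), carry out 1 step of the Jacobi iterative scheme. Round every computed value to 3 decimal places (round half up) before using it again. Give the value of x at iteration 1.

Iteration 1:
  x = (-8 - (4)·-3.000 - (-4)·-1.000) / (9) = 0.000
  y = (11 - (2)·1.000 - (1)·-1.000) / (-4) = -2.500
  z = (2 - (4)·1.000 - (-2)·-3.000) / (7) = -1.143

0.000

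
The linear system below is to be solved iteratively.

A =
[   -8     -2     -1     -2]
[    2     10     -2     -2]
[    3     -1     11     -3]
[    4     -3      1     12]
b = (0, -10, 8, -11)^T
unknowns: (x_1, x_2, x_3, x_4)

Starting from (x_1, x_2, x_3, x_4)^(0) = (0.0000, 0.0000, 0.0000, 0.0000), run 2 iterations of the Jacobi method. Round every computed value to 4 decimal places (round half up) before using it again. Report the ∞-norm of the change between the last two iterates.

Iteration 1:
  x_1 = (0 - (-2)·0.0000 - (-1)·0.0000 - (-2)·0.0000) / (-8) = 0.0000
  x_2 = (-10 - (2)·0.0000 - (-2)·0.0000 - (-2)·0.0000) / (10) = -1.0000
  x_3 = (8 - (3)·0.0000 - (-1)·0.0000 - (-3)·0.0000) / (11) = 0.7273
  x_4 = (-11 - (4)·0.0000 - (-3)·0.0000 - (1)·0.0000) / (12) = -0.9167
Iteration 2:
  x_1 = (0 - (-2)·-1.0000 - (-1)·0.7273 - (-2)·-0.9167) / (-8) = 0.3883
  x_2 = (-10 - (2)·0.0000 - (-2)·0.7273 - (-2)·-0.9167) / (10) = -1.0379
  x_3 = (8 - (3)·0.0000 - (-1)·-1.0000 - (-3)·-0.9167) / (11) = 0.3864
  x_4 = (-11 - (4)·0.0000 - (-3)·-1.0000 - (1)·0.7273) / (12) = -1.2273
Change: (0.3883, -0.0379, -0.3409, -0.3106) → max |·| = 0.3883

0.3883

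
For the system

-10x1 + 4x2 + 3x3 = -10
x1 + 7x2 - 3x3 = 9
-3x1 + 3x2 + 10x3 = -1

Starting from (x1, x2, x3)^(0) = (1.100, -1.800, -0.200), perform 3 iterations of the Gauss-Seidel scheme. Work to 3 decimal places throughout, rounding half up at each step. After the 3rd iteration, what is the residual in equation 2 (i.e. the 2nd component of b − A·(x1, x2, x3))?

Iteration 1:
  x1 = (-10 - (4)·-1.800 - (3)·-0.200) / (-10) = 0.220
  x2 = (9 - (1)·0.220 - (-3)·-0.200) / (7) = 1.169
  x3 = (-1 - (-3)·0.220 - (3)·1.169) / (10) = -0.385
Iteration 2:
  x1 = (-10 - (4)·1.169 - (3)·-0.385) / (-10) = 1.352
  x2 = (9 - (1)·1.352 - (-3)·-0.385) / (7) = 0.928
  x3 = (-1 - (-3)·1.352 - (3)·0.928) / (10) = 0.027
Iteration 3:
  x1 = (-10 - (4)·0.928 - (3)·0.027) / (-10) = 1.379
  x2 = (9 - (1)·1.379 - (-3)·0.027) / (7) = 1.100
  x3 = (-1 - (-3)·1.379 - (3)·1.100) / (10) = -0.016
Residual b − A·x = (-0.562, -0.127, -0.003)

-0.127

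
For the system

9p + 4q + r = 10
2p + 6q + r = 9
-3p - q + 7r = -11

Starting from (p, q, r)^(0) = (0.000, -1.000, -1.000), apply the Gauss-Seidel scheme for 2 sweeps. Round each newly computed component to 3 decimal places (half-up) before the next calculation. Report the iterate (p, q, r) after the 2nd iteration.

(0.695, 1.385, -1.076)

Iteration 1:
  p = (10 - (4)·-1.000 - (1)·-1.000) / (9) = 1.667
  q = (9 - (2)·1.667 - (1)·-1.000) / (6) = 1.111
  r = (-11 - (-3)·1.667 - (-1)·1.111) / (7) = -0.698
Iteration 2:
  p = (10 - (4)·1.111 - (1)·-0.698) / (9) = 0.695
  q = (9 - (2)·0.695 - (1)·-0.698) / (6) = 1.385
  r = (-11 - (-3)·0.695 - (-1)·1.385) / (7) = -1.076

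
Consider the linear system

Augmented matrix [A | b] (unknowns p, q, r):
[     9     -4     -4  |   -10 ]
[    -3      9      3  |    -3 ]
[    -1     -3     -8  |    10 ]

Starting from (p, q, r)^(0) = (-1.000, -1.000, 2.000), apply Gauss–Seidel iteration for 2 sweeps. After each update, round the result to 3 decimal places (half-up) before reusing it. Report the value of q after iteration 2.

-0.754

Iteration 1:
  p = (-10 - (-4)·-1.000 - (-4)·2.000) / (9) = -0.667
  q = (-3 - (-3)·-0.667 - (3)·2.000) / (9) = -1.222
  r = (10 - (-1)·-0.667 - (-3)·-1.222) / (-8) = -0.708
Iteration 2:
  p = (-10 - (-4)·-1.222 - (-4)·-0.708) / (9) = -1.969
  q = (-3 - (-3)·-1.969 - (3)·-0.708) / (9) = -0.754
  r = (10 - (-1)·-1.969 - (-3)·-0.754) / (-8) = -0.721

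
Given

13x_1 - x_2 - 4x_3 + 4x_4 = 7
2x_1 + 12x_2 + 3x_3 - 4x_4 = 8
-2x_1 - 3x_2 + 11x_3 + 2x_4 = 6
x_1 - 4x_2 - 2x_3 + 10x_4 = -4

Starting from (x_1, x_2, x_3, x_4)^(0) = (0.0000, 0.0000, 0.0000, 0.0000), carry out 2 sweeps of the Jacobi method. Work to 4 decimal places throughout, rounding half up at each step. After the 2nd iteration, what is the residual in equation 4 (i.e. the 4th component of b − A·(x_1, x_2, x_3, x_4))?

Iteration 1:
  x_1 = (7 - (-1)·0.0000 - (-4)·0.0000 - (4)·0.0000) / (13) = 0.5385
  x_2 = (8 - (2)·0.0000 - (3)·0.0000 - (-4)·0.0000) / (12) = 0.6667
  x_3 = (6 - (-2)·0.0000 - (-3)·0.0000 - (2)·0.0000) / (11) = 0.5455
  x_4 = (-4 - (1)·0.0000 - (-4)·0.0000 - (-2)·0.0000) / (10) = -0.4000
Iteration 2:
  x_1 = (7 - (-1)·0.6667 - (-4)·0.5455 - (4)·-0.4000) / (13) = 0.8807
  x_2 = (8 - (2)·0.5385 - (3)·0.5455 - (-4)·-0.4000) / (12) = 0.3072
  x_3 = (6 - (-2)·0.5385 - (-3)·0.6667 - (2)·-0.4000) / (11) = 0.8979
  x_4 = (-4 - (1)·0.5385 - (-4)·0.6667 - (-2)·0.5455) / (10) = -0.0781
Residual b − A·x = (-0.2379, -0.4539, -1.0377, -1.0751)

-1.0751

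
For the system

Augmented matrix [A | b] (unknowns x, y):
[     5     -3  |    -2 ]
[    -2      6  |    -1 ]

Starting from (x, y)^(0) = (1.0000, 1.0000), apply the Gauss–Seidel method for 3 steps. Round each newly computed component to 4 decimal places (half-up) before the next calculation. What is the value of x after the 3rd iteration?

Iteration 1:
  x = (-2 - (-3)·1.0000) / (5) = 0.2000
  y = (-1 - (-2)·0.2000) / (6) = -0.1000
Iteration 2:
  x = (-2 - (-3)·-0.1000) / (5) = -0.4600
  y = (-1 - (-2)·-0.4600) / (6) = -0.3200
Iteration 3:
  x = (-2 - (-3)·-0.3200) / (5) = -0.5920
  y = (-1 - (-2)·-0.5920) / (6) = -0.3640

-0.5920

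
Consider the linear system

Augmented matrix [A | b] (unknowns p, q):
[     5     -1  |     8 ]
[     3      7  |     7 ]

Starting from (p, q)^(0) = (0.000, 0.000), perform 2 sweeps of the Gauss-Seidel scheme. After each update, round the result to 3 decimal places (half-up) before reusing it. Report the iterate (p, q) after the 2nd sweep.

(1.663, 0.287)

Iteration 1:
  p = (8 - (-1)·0.000) / (5) = 1.600
  q = (7 - (3)·1.600) / (7) = 0.314
Iteration 2:
  p = (8 - (-1)·0.314) / (5) = 1.663
  q = (7 - (3)·1.663) / (7) = 0.287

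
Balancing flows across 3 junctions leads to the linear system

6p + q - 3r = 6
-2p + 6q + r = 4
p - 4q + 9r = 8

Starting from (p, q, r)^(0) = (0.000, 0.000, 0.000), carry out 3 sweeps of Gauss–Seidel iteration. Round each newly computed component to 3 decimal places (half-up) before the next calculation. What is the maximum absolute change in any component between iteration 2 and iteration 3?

0.027

Iteration 1:
  p = (6 - (1)·0.000 - (-3)·0.000) / (6) = 1.000
  q = (4 - (-2)·1.000 - (1)·0.000) / (6) = 1.000
  r = (8 - (1)·1.000 - (-4)·1.000) / (9) = 1.222
Iteration 2:
  p = (6 - (1)·1.000 - (-3)·1.222) / (6) = 1.444
  q = (4 - (-2)·1.444 - (1)·1.222) / (6) = 0.944
  r = (8 - (1)·1.444 - (-4)·0.944) / (9) = 1.148
Iteration 3:
  p = (6 - (1)·0.944 - (-3)·1.148) / (6) = 1.417
  q = (4 - (-2)·1.417 - (1)·1.148) / (6) = 0.948
  r = (8 - (1)·1.417 - (-4)·0.948) / (9) = 1.153
Change: (-0.027, 0.004, 0.005) → max |·| = 0.027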